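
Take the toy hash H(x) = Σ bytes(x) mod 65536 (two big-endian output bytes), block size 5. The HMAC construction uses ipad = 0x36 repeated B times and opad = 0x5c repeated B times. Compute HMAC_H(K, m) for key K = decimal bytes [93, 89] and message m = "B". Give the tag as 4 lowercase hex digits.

Key decimal bytes [93, 89] = 5d 59 is 2 bytes ≤ B = 5; zero-pad to 5 bytes: K' = 5d 59 00 00 00.
K' ⊕ ipad = 6b 6f 36 36 36.  K' ⊕ opad = 01 05 5c 5c 5c.
Inner input = (K'⊕ipad) ∥ m = 6b 6f 36 36 36 ∥ 42.
Inner hash: sum = 107+111+54+54+54+66 = 446 → 01 be.
Outer input = (K'⊕opad) ∥ inner = 01 05 5c 5c 5c ∥ 01 be.
Outer hash (tag): sum = 1+5+92+92+92+1+190 = 473 → 01 d9.

01d9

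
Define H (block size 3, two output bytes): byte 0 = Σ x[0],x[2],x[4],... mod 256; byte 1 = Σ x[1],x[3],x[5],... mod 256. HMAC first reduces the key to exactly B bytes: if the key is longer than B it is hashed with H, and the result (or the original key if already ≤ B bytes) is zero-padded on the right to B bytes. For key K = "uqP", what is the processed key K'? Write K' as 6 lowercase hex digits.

757150

Key "uqP" = 75 71 50 is exactly B = 3 bytes: K' = 75 71 50.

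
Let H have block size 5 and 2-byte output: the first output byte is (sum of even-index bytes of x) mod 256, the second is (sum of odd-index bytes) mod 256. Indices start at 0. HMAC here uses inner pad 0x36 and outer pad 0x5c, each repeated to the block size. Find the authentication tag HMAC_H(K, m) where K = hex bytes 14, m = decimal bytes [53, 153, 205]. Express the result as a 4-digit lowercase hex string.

6edf

Key hex bytes 14 is 1 byte ≤ B = 5; zero-pad to 5 bytes: K' = 14 00 00 00 00.
K' ⊕ ipad = 22 36 36 36 36.  K' ⊕ opad = 48 5c 5c 5c 5c.
Inner input = (K'⊕ipad) ∥ m = 22 36 36 36 36 ∥ 35 99 cd.
Inner hash: even-index sum = 295 mod 256 = 39; odd-index sum = 366 mod 256 = 110 → 27 6e.
Outer input = (K'⊕opad) ∥ inner = 48 5c 5c 5c 5c ∥ 27 6e.
Outer hash (tag): even-index sum = 366 mod 256 = 110; odd-index sum = 223 mod 256 = 223 → 6e df.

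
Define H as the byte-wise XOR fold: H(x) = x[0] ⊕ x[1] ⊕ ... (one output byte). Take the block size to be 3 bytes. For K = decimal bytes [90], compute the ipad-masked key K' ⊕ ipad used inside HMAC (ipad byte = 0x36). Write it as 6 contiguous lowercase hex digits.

Key decimal bytes [90] = 5a is 1 byte ≤ B = 3; zero-pad to 3 bytes: K' = 5a 00 00.
XOR each byte with 0x36: 5a⊕36=6c, 00⊕36=36, 00⊕36=36.

6c3636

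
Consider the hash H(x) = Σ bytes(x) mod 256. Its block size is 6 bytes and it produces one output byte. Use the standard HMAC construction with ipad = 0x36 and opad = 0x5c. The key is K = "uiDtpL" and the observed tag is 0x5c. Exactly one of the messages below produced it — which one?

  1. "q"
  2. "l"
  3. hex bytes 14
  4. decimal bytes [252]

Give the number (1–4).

Key "uiDtpL" = 75 69 44 74 70 4c is exactly B = 6 bytes: K' = 75 69 44 74 70 4c.
K' ⊕ ipad = 43 5f 72 42 46 7a; K' ⊕ opad = 29 35 18 28 2c 10.
m1: inner = H(43 5f 72 42 46 7a 71) = 87; tag = H(29 35 18 28 2c 10 87) = 61
m2: inner = H(43 5f 72 42 46 7a 6c) = 82; tag = H(29 35 18 28 2c 10 82) = 5c ← matches
m3: inner = H(43 5f 72 42 46 7a 14) = 2a; tag = H(29 35 18 28 2c 10 2a) = 04
m4: inner = H(43 5f 72 42 46 7a fc) = 12; tag = H(29 35 18 28 2c 10 12) = ec

2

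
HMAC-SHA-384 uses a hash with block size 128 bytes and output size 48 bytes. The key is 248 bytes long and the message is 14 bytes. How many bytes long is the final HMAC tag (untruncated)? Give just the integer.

48

The tag is one SHA-384 digest: 48 bytes.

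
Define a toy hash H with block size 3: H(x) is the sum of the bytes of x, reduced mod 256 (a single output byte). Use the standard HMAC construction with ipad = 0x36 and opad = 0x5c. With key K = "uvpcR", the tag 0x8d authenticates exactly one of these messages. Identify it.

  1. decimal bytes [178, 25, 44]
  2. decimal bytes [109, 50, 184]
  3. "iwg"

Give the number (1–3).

1

Key "uvpcR" = 75 76 70 63 52 is 5 bytes > B = 3, so hash it first: H(key) = 10, then zero-pad to 3 bytes: K' = 10 00 00.
K' ⊕ ipad = 26 36 36; K' ⊕ opad = 4c 5c 5c.
m1: inner = H(26 36 36 b2 19 2c) = 89; tag = H(4c 5c 5c 89) = 8d ← matches
m2: inner = H(26 36 36 6d 32 b8) = e9; tag = H(4c 5c 5c e9) = ed
m3: inner = H(26 36 36 69 77 67) = d9; tag = H(4c 5c 5c d9) = dd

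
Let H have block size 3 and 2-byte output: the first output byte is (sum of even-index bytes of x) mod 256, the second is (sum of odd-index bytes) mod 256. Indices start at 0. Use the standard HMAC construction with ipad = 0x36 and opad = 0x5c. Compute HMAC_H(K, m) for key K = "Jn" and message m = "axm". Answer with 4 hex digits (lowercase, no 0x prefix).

Key "Jn" = 4a 6e is 2 bytes ≤ B = 3; zero-pad to 3 bytes: K' = 4a 6e 00.
K' ⊕ ipad = 7c 58 36.  K' ⊕ opad = 16 32 5c.
Inner input = (K'⊕ipad) ∥ m = 7c 58 36 ∥ 61 78 6d.
Inner hash: even-index sum = 298 mod 256 = 42; odd-index sum = 294 mod 256 = 38 → 2a 26.
Outer input = (K'⊕opad) ∥ inner = 16 32 5c ∥ 2a 26.
Outer hash (tag): even-index sum = 152 mod 256 = 152; odd-index sum = 92 mod 256 = 92 → 98 5c.

985c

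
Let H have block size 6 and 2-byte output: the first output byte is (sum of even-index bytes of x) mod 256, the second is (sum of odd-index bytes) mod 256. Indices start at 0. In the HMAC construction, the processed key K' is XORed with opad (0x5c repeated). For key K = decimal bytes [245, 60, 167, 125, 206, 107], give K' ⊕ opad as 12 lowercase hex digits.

Key decimal bytes [245, 60, 167, 125, 206, 107] = f5 3c a7 7d ce 6b is exactly B = 6 bytes: K' = f5 3c a7 7d ce 6b.
XOR each byte with 0x5c: f5⊕5c=a9, 3c⊕5c=60, a7⊕5c=fb, 7d⊕5c=21, ce⊕5c=92, 6b⊕5c=37.

a960fb219237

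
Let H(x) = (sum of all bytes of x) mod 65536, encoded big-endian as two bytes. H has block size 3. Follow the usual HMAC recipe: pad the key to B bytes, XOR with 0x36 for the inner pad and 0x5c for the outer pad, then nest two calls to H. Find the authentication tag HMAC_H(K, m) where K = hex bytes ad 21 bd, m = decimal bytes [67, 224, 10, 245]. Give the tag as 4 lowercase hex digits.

Key hex bytes ad 21 bd is exactly B = 3 bytes: K' = ad 21 bd.
K' ⊕ ipad = 9b 17 8b.  K' ⊕ opad = f1 7d e1.
Inner input = (K'⊕ipad) ∥ m = 9b 17 8b ∥ 43 e0 0a f5.
Inner hash: sum = 155+23+139+67+224+10+245 = 863 → 03 5f.
Outer input = (K'⊕opad) ∥ inner = f1 7d e1 ∥ 03 5f.
Outer hash (tag): sum = 241+125+225+3+95 = 689 → 02 b1.

02b1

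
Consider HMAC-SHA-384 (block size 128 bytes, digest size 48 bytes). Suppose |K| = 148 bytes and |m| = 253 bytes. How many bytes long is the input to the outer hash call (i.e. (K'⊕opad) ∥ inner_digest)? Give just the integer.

176

Key is 148 > 128 bytes, so it is hashed to 48 bytes then zero-padded to 128: |K'| = 128.
Outer input = (K'⊕opad) ∥ H(inner) → 128 + 48 = 176 bytes.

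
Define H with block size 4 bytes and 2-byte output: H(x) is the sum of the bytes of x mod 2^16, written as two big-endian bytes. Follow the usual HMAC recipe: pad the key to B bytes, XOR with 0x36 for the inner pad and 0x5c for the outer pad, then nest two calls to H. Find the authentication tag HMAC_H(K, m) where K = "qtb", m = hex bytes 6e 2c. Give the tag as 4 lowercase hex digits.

019d

Key "qtb" = 71 74 62 is 3 bytes ≤ B = 4; zero-pad to 4 bytes: K' = 71 74 62 00.
K' ⊕ ipad = 47 42 54 36.  K' ⊕ opad = 2d 28 3e 5c.
Inner input = (K'⊕ipad) ∥ m = 47 42 54 36 ∥ 6e 2c.
Inner hash: sum = 71+66+84+54+110+44 = 429 → 01 ad.
Outer input = (K'⊕opad) ∥ inner = 2d 28 3e 5c ∥ 01 ad.
Outer hash (tag): sum = 45+40+62+92+1+173 = 413 → 01 9d.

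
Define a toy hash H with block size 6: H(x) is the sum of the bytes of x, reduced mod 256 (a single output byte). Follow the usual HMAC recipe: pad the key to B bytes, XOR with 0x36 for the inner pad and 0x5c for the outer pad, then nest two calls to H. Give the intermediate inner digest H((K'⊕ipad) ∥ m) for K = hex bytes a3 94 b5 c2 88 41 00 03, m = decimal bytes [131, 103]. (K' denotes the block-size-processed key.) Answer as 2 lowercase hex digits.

Key hex bytes a3 94 b5 c2 88 41 00 03 is 8 bytes > B = 6, so hash it first: H(key) = 7a, then zero-pad to 6 bytes: K' = 7a 00 00 00 00 00.
K' ⊕ ipad = 4c 36 36 36 36 36.
Inner input = 4c 36 36 36 36 36 ∥ 83 67.
Inner hash: sum = 76+54+54+54+54+54+131+103 = 580; mod 256 = 68 → 44.

44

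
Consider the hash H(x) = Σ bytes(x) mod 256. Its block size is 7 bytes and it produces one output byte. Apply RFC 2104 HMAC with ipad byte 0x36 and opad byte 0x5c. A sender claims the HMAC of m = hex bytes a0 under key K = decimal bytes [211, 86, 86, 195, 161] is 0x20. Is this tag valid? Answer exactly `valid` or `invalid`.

Key decimal bytes [211, 86, 86, 195, 161] = d3 56 56 c3 a1 is 5 bytes ≤ B = 7; zero-pad to 7 bytes: K' = d3 56 56 c3 a1 00 00.
K' ⊕ ipad = e5 60 60 f5 97 36 36; K' ⊕ opad = 8f 0a 0a 9f fd 5c 5c.
Inner hash: sum = 229+96+96+245+151+54+54+160 = 1085; mod 256 = 61 → 3d.
Outer hash (recomputed tag): sum = 143+10+10+159+253+92+92+61 = 820; mod 256 = 52 → 34.
Recomputed tag = 34; claimed = 20 → mismatch.

invalid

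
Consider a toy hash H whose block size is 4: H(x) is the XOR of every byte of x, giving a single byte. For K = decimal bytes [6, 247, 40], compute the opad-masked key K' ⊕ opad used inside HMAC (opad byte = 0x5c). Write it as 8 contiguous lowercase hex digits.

5aab745c

Key decimal bytes [6, 247, 40] = 06 f7 28 is 3 bytes ≤ B = 4; zero-pad to 4 bytes: K' = 06 f7 28 00.
XOR each byte with 0x5c: 06⊕5c=5a, f7⊕5c=ab, 28⊕5c=74, 00⊕5c=5c.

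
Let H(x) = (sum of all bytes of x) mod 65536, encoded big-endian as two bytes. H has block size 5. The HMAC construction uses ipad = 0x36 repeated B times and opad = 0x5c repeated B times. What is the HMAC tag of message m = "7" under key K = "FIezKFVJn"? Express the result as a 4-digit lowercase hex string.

Key "FIezKFVJn" = 46 49 65 7a 4b 46 56 4a 6e is 9 bytes > B = 5, so hash it first: H(key) = 03 0d, then zero-pad to 5 bytes: K' = 03 0d 00 00 00.
K' ⊕ ipad = 35 3b 36 36 36.  K' ⊕ opad = 5f 51 5c 5c 5c.
Inner input = (K'⊕ipad) ∥ m = 35 3b 36 36 36 ∥ 37.
Inner hash: sum = 53+59+54+54+54+55 = 329 → 01 49.
Outer input = (K'⊕opad) ∥ inner = 5f 51 5c 5c 5c ∥ 01 49.
Outer hash (tag): sum = 95+81+92+92+92+1+73 = 526 → 02 0e.

020e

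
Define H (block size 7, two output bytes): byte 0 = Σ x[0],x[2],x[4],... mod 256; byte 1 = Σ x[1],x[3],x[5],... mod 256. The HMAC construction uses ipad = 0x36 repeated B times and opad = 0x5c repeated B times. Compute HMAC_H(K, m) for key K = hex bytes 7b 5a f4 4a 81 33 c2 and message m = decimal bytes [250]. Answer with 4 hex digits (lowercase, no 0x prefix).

Key hex bytes 7b 5a f4 4a 81 33 c2 is exactly B = 7 bytes: K' = 7b 5a f4 4a 81 33 c2.
K' ⊕ ipad = 4d 6c c2 7c b7 05 f4.  K' ⊕ opad = 27 06 a8 16 dd 6f 9e.
Inner input = (K'⊕ipad) ∥ m = 4d 6c c2 7c b7 05 f4 ∥ fa.
Inner hash: even-index sum = 698 mod 256 = 186; odd-index sum = 487 mod 256 = 231 → ba e7.
Outer input = (K'⊕opad) ∥ inner = 27 06 a8 16 dd 6f 9e ∥ ba e7.
Outer hash (tag): even-index sum = 817 mod 256 = 49; odd-index sum = 325 mod 256 = 69 → 31 45.

3145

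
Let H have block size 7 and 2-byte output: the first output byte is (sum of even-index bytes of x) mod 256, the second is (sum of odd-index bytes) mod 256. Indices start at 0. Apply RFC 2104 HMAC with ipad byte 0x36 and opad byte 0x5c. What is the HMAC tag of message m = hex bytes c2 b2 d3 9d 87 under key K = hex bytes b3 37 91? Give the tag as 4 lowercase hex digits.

fd0a

Key hex bytes b3 37 91 is 3 bytes ≤ B = 7; zero-pad to 7 bytes: K' = b3 37 91 00 00 00 00.
K' ⊕ ipad = 85 01 a7 36 36 36 36.  K' ⊕ opad = ef 6b cd 5c 5c 5c 5c.
Inner input = (K'⊕ipad) ∥ m = 85 01 a7 36 36 36 36 ∥ c2 b2 d3 9d 87.
Inner hash: even-index sum = 743 mod 256 = 231; odd-index sum = 649 mod 256 = 137 → e7 89.
Outer input = (K'⊕opad) ∥ inner = ef 6b cd 5c 5c 5c 5c ∥ e7 89.
Outer hash (tag): even-index sum = 765 mod 256 = 253; odd-index sum = 522 mod 256 = 10 → fd 0a.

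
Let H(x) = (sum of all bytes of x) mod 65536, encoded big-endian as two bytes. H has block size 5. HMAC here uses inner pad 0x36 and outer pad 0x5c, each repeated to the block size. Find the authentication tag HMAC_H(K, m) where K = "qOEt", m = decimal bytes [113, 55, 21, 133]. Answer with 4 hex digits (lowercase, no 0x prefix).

Key "qOEt" = 71 4f 45 74 is 4 bytes ≤ B = 5; zero-pad to 5 bytes: K' = 71 4f 45 74 00.
K' ⊕ ipad = 47 79 73 42 36.  K' ⊕ opad = 2d 13 19 28 5c.
Inner input = (K'⊕ipad) ∥ m = 47 79 73 42 36 ∥ 71 37 15 85.
Inner hash: sum = 71+121+115+66+54+113+55+21+133 = 749 → 02 ed.
Outer input = (K'⊕opad) ∥ inner = 2d 13 19 28 5c ∥ 02 ed.
Outer hash (tag): sum = 45+19+25+40+92+2+237 = 460 → 01 cc.

01cc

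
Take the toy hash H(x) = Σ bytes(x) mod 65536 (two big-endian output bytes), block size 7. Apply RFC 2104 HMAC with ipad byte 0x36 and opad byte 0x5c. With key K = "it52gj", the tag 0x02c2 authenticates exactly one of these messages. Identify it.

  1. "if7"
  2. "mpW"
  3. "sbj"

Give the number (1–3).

Key "it52gj" = 69 74 35 32 67 6a is 6 bytes ≤ B = 7; zero-pad to 7 bytes: K' = 69 74 35 32 67 6a 00.
K' ⊕ ipad = 5f 42 03 04 51 5c 36; K' ⊕ opad = 35 28 69 6e 3b 36 5c.
m1: inner = H(5f 42 03 04 51 5c 36 69 66 37) = 02 91; tag = H(35 28 69 6e 3b 36 5c 02 91) = 0294
m2: inner = H(5f 42 03 04 51 5c 36 6d 70 57) = 02 bf; tag = H(35 28 69 6e 3b 36 5c 02 bf) = 02c2 ← matches
m3: inner = H(5f 42 03 04 51 5c 36 73 62 6a) = 02 ca; tag = H(35 28 69 6e 3b 36 5c 02 ca) = 02cd

2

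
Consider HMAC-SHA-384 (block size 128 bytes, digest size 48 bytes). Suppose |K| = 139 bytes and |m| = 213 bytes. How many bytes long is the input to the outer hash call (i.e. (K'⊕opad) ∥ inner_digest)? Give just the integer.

Key is 139 > 128 bytes, so it is hashed to 48 bytes then zero-padded to 128: |K'| = 128.
Outer input = (K'⊕opad) ∥ H(inner) → 128 + 48 = 176 bytes.

176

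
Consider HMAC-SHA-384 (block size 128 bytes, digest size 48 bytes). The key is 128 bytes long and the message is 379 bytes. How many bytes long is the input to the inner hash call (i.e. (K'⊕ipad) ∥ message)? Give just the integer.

507

Key is 128 ≤ 128 bytes, zero-padded: |K'| = 128.
Inner input = (K'⊕ipad) ∥ m → 128 + 379 = 507 bytes.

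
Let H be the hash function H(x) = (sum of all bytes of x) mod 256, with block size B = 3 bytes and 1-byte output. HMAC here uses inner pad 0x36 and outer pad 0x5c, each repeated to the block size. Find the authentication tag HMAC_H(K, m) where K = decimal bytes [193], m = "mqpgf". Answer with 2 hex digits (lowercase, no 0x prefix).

d3

Key decimal bytes [193] = c1 is 1 byte ≤ B = 3; zero-pad to 3 bytes: K' = c1 00 00.
K' ⊕ ipad = f7 36 36.  K' ⊕ opad = 9d 5c 5c.
Inner input = (K'⊕ipad) ∥ m = f7 36 36 ∥ 6d 71 70 67 66.
Inner hash: sum = 247+54+54+109+113+112+103+102 = 894; mod 256 = 126 → 7e.
Outer input = (K'⊕opad) ∥ inner = 9d 5c 5c ∥ 7e.
Outer hash (tag): sum = 157+92+92+126 = 467; mod 256 = 211 → d3.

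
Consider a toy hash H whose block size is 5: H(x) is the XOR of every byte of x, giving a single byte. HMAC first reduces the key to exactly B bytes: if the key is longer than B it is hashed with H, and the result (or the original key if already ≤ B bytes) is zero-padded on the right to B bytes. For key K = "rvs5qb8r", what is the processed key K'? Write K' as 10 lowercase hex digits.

1b00000000

|K| = 8 > B = 5, so first hash the key.
H(K): XOR 72⊕76⊕73⊕35⊕71⊕62⊕38⊕72 = 1b.
Zero-pad H(K) = 1b to 5 bytes: K' = 1b 00 00 00 00.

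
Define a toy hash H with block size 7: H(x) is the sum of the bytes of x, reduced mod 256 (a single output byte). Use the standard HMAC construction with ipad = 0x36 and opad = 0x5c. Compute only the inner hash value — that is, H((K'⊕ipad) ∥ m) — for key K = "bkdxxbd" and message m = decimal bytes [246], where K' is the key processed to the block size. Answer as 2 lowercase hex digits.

3b

Key "bkdxxbd" = 62 6b 64 78 78 62 64 is exactly B = 7 bytes: K' = 62 6b 64 78 78 62 64.
K' ⊕ ipad = 54 5d 52 4e 4e 54 52.
Inner input = 54 5d 52 4e 4e 54 52 ∥ f6.
Inner hash: sum = 84+93+82+78+78+84+82+246 = 827; mod 256 = 59 → 3b.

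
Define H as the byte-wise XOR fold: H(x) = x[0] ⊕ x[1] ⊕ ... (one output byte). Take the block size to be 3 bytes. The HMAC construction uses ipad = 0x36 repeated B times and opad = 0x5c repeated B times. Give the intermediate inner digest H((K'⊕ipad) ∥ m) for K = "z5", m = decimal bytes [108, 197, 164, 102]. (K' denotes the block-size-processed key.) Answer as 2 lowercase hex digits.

Key "z5" = 7a 35 is 2 bytes ≤ B = 3; zero-pad to 3 bytes: K' = 7a 35 00.
K' ⊕ ipad = 4c 03 36.
Inner input = 4c 03 36 ∥ 6c c5 a4 66.
Inner hash: XOR 4c⊕03⊕36⊕6c⊕c5⊕a4⊕66 = 12.

12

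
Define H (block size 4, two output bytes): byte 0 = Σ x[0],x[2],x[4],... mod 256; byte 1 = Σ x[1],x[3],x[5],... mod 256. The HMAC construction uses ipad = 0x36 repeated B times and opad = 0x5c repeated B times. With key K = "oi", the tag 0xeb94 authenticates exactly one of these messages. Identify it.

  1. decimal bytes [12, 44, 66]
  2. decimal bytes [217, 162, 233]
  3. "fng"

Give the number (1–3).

Key "oi" = 6f 69 is 2 bytes ≤ B = 4; zero-pad to 4 bytes: K' = 6f 69 00 00.
K' ⊕ ipad = 59 5f 36 36; K' ⊕ opad = 33 35 5c 5c.
m1: inner = H(59 5f 36 36 0c 2c 42) = dd c1; tag = H(33 35 5c 5c dd c1) = 6c52
m2: inner = H(59 5f 36 36 d9 a2 e9) = 51 37; tag = H(33 35 5c 5c 51 37) = e0c8
m3: inner = H(59 5f 36 36 66 6e 67) = 5c 03; tag = H(33 35 5c 5c 5c 03) = eb94 ← matches

3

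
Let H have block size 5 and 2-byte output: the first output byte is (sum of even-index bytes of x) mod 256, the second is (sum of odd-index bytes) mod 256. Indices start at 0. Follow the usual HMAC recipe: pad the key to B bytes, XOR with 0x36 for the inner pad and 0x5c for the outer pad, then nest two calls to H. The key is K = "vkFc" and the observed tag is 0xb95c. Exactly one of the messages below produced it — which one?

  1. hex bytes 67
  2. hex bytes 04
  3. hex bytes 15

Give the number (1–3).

1

Key "vkFc" = 76 6b 46 63 is 4 bytes ≤ B = 5; zero-pad to 5 bytes: K' = 76 6b 46 63 00.
K' ⊕ ipad = 40 5d 70 55 36; K' ⊕ opad = 2a 37 1a 3f 5c.
m1: inner = H(40 5d 70 55 36 67) = e6 19; tag = H(2a 37 1a 3f 5c e6 19) = b95c ← matches
m2: inner = H(40 5d 70 55 36 04) = e6 b6; tag = H(2a 37 1a 3f 5c e6 b6) = 565c
m3: inner = H(40 5d 70 55 36 15) = e6 c7; tag = H(2a 37 1a 3f 5c e6 c7) = 675c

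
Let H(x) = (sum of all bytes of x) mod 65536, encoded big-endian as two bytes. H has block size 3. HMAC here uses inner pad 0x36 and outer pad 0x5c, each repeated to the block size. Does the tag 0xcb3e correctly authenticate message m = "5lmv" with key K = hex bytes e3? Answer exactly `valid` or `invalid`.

Key hex bytes e3 is 1 byte ≤ B = 3; zero-pad to 3 bytes: K' = e3 00 00.
K' ⊕ ipad = d5 36 36; K' ⊕ opad = bf 5c 5c.
Inner hash: sum = 213+54+54+53+108+109+118 = 709 → 02 c5.
Outer hash (recomputed tag): sum = 191+92+92+2+197 = 574 → 02 3e.
Recomputed tag = 023e; claimed = cb3e → mismatch.

invalid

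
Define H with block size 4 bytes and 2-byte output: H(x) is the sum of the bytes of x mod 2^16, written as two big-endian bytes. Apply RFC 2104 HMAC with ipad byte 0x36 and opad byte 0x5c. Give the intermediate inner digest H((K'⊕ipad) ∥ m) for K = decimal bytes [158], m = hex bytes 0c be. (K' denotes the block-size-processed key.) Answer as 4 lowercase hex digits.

0214

Key decimal bytes [158] = 9e is 1 byte ≤ B = 4; zero-pad to 4 bytes: K' = 9e 00 00 00.
K' ⊕ ipad = a8 36 36 36.
Inner input = a8 36 36 36 ∥ 0c be.
Inner hash: sum = 168+54+54+54+12+190 = 532 → 02 14.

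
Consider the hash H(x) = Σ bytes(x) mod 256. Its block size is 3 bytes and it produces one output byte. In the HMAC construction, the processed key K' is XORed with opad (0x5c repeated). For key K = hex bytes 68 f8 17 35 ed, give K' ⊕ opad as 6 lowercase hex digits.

Key hex bytes 68 f8 17 35 ed is 5 bytes > B = 3, so hash it first: H(key) = 99, then zero-pad to 3 bytes: K' = 99 00 00.
XOR each byte with 0x5c: 99⊕5c=c5, 00⊕5c=5c, 00⊕5c=5c.

c55c5c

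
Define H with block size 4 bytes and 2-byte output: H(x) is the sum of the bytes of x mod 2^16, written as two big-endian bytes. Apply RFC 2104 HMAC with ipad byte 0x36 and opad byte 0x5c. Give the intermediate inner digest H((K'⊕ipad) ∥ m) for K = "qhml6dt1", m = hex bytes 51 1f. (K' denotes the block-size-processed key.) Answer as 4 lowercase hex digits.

Key "qhml6dt1" = 71 68 6d 6c 36 64 74 31 is 8 bytes > B = 4, so hash it first: H(key) = 02 f1, then zero-pad to 4 bytes: K' = 02 f1 00 00.
K' ⊕ ipad = 34 c7 36 36.
Inner input = 34 c7 36 36 ∥ 51 1f.
Inner hash: sum = 52+199+54+54+81+31 = 471 → 01 d7.

01d7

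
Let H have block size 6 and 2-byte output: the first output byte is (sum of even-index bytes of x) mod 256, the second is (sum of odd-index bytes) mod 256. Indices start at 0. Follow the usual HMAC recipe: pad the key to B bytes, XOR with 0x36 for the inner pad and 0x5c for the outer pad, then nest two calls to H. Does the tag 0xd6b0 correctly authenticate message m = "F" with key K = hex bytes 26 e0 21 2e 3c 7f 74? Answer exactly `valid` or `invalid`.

valid

Key hex bytes 26 e0 21 2e 3c 7f 74 is 7 bytes > B = 6, so hash it first: H(key) = f7 8d, then zero-pad to 6 bytes: K' = f7 8d 00 00 00 00.
K' ⊕ ipad = c1 bb 36 36 36 36; K' ⊕ opad = ab d1 5c 5c 5c 5c.
Inner hash: even-index sum = 371 mod 256 = 115; odd-index sum = 295 mod 256 = 39 → 73 27.
Outer hash (recomputed tag): even-index sum = 470 mod 256 = 214; odd-index sum = 432 mod 256 = 176 → d6 b0.
Recomputed tag = d6b0; claimed = d6b0 → match.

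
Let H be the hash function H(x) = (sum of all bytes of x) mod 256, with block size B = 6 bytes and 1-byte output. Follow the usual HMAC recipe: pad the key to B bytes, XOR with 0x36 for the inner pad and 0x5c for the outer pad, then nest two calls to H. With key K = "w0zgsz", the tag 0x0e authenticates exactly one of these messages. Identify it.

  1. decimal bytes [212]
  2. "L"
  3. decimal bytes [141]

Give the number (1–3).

Key "w0zgsz" = 77 30 7a 67 73 7a is exactly B = 6 bytes: K' = 77 30 7a 67 73 7a.
K' ⊕ ipad = 41 06 4c 51 45 4c; K' ⊕ opad = 2b 6c 26 3b 2f 26.
m1: inner = H(41 06 4c 51 45 4c d4) = 49; tag = H(2b 6c 26 3b 2f 26 49) = 96
m2: inner = H(41 06 4c 51 45 4c 4c) = c1; tag = H(2b 6c 26 3b 2f 26 c1) = 0e ← matches
m3: inner = H(41 06 4c 51 45 4c 8d) = 02; tag = H(2b 6c 26 3b 2f 26 02) = 4f

2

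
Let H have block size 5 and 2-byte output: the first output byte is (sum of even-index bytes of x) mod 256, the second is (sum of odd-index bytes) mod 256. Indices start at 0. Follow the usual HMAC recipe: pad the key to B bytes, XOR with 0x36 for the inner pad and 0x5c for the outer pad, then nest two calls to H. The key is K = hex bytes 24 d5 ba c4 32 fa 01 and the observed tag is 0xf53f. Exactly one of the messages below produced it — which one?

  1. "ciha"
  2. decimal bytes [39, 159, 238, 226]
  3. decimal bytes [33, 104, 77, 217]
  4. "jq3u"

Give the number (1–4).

Key hex bytes 24 d5 ba c4 32 fa 01 is 7 bytes > B = 5, so hash it first: H(key) = 11 93, then zero-pad to 5 bytes: K' = 11 93 00 00 00.
K' ⊕ ipad = 27 a5 36 36 36; K' ⊕ opad = 4d cf 5c 5c 5c.
m1: inner = H(27 a5 36 36 36 63 69 68 61) = 5d a6; tag = H(4d cf 5c 5c 5c 5d a6) = ab88
m2: inner = H(27 a5 36 36 36 27 9f ee e2) = 14 f0; tag = H(4d cf 5c 5c 5c 14 f0) = f53f ← matches
m3: inner = H(27 a5 36 36 36 21 68 4d d9) = d4 49; tag = H(4d cf 5c 5c 5c d4 49) = 4eff
m4: inner = H(27 a5 36 36 36 6a 71 33 75) = 79 78; tag = H(4d cf 5c 5c 5c 79 78) = 7da4

2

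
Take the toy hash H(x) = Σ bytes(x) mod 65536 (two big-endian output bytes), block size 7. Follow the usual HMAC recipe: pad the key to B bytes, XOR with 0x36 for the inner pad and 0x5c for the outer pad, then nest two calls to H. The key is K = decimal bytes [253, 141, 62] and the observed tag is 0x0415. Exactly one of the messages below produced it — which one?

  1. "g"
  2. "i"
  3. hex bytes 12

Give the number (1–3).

Key decimal bytes [253, 141, 62] = fd 8d 3e is 3 bytes ≤ B = 7; zero-pad to 7 bytes: K' = fd 8d 3e 00 00 00 00.
K' ⊕ ipad = cb bb 08 36 36 36 36; K' ⊕ opad = a1 d1 62 5c 5c 5c 5c.
m1: inner = H(cb bb 08 36 36 36 36 67) = 02 cd; tag = H(a1 d1 62 5c 5c 5c 5c 02 cd) = 0413
m2: inner = H(cb bb 08 36 36 36 36 69) = 02 cf; tag = H(a1 d1 62 5c 5c 5c 5c 02 cf) = 0415 ← matches
m3: inner = H(cb bb 08 36 36 36 36 12) = 02 78; tag = H(a1 d1 62 5c 5c 5c 5c 02 78) = 03be

2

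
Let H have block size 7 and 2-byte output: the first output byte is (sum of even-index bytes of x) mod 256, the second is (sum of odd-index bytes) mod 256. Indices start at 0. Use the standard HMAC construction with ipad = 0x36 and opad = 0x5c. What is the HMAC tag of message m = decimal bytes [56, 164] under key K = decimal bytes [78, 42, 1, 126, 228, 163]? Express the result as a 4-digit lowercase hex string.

Key decimal bytes [78, 42, 1, 126, 228, 163] = 4e 2a 01 7e e4 a3 is 6 bytes ≤ B = 7; zero-pad to 7 bytes: K' = 4e 2a 01 7e e4 a3 00.
K' ⊕ ipad = 78 1c 37 48 d2 95 36.  K' ⊕ opad = 12 76 5d 22 b8 ff 5c.
Inner input = (K'⊕ipad) ∥ m = 78 1c 37 48 d2 95 36 ∥ 38 a4.
Inner hash: even-index sum = 603 mod 256 = 91; odd-index sum = 305 mod 256 = 49 → 5b 31.
Outer input = (K'⊕opad) ∥ inner = 12 76 5d 22 b8 ff 5c ∥ 5b 31.
Outer hash (tag): even-index sum = 436 mod 256 = 180; odd-index sum = 498 mod 256 = 242 → b4 f2.

b4f2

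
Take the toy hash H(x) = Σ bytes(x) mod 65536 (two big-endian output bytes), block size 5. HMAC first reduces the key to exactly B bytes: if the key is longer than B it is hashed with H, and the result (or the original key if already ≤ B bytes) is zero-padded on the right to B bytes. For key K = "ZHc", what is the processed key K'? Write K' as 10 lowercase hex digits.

Key "ZHc" = 5a 48 63 is 3 bytes ≤ B = 5; zero-pad to 5 bytes: K' = 5a 48 63 00 00.

5a48630000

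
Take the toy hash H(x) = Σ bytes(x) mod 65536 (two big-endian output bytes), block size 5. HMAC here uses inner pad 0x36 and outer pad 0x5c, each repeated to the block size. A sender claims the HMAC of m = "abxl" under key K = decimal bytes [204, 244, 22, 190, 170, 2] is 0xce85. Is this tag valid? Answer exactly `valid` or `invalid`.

invalid

Key decimal bytes [204, 244, 22, 190, 170, 2] = cc f4 16 be aa 02 is 6 bytes > B = 5, so hash it first: H(key) = 03 40, then zero-pad to 5 bytes: K' = 03 40 00 00 00.
K' ⊕ ipad = 35 76 36 36 36; K' ⊕ opad = 5f 1c 5c 5c 5c.
Inner hash: sum = 53+118+54+54+54+97+98+120+108 = 756 → 02 f4.
Outer hash (recomputed tag): sum = 95+28+92+92+92+2+244 = 645 → 02 85.
Recomputed tag = 0285; claimed = ce85 → mismatch.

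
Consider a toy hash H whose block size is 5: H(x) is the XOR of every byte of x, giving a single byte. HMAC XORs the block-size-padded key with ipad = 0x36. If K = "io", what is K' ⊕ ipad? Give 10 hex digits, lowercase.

Key "io" = 69 6f is 2 bytes ≤ B = 5; zero-pad to 5 bytes: K' = 69 6f 00 00 00.
XOR each byte with 0x36: 69⊕36=5f, 6f⊕36=59, 00⊕36=36, 00⊕36=36, 00⊕36=36.

5f59363636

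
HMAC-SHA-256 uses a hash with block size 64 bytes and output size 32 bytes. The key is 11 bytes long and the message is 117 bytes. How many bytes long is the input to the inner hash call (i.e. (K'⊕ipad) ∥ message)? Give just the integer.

181

Key is 11 ≤ 64 bytes, zero-padded: |K'| = 64.
Inner input = (K'⊕ipad) ∥ m → 64 + 117 = 181 bytes.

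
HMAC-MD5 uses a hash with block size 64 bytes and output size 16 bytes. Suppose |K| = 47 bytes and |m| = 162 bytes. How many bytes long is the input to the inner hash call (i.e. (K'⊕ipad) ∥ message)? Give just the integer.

Key is 47 ≤ 64 bytes, zero-padded: |K'| = 64.
Inner input = (K'⊕ipad) ∥ m → 64 + 162 = 226 bytes.

226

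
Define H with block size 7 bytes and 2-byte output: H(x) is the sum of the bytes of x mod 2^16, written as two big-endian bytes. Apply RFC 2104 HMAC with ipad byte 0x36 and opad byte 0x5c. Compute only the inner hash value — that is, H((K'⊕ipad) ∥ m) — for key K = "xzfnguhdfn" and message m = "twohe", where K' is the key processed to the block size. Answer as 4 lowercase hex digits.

03db

Key "xzfnguhdfn" = 78 7a 66 6e 67 75 68 64 66 6e is 10 bytes > B = 7, so hash it first: H(key) = 04 42, then zero-pad to 7 bytes: K' = 04 42 00 00 00 00 00.
K' ⊕ ipad = 32 74 36 36 36 36 36.
Inner input = 32 74 36 36 36 36 36 ∥ 74 77 6f 68 65.
Inner hash: sum = 50+116+54+54+54+54+54+116+119+111+104+101 = 987 → 03 db.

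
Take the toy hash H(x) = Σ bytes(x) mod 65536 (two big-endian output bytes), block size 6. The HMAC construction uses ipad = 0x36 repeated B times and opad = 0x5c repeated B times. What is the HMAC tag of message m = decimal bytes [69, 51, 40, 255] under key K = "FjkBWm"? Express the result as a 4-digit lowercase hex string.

01dc

Key "FjkBWm" = 46 6a 6b 42 57 6d is exactly B = 6 bytes: K' = 46 6a 6b 42 57 6d.
K' ⊕ ipad = 70 5c 5d 74 61 5b.  K' ⊕ opad = 1a 36 37 1e 0b 31.
Inner input = (K'⊕ipad) ∥ m = 70 5c 5d 74 61 5b ∥ 45 33 28 ff.
Inner hash: sum = 112+92+93+116+97+91+69+51+40+255 = 1016 → 03 f8.
Outer input = (K'⊕opad) ∥ inner = 1a 36 37 1e 0b 31 ∥ 03 f8.
Outer hash (tag): sum = 26+54+55+30+11+49+3+248 = 476 → 01 dc.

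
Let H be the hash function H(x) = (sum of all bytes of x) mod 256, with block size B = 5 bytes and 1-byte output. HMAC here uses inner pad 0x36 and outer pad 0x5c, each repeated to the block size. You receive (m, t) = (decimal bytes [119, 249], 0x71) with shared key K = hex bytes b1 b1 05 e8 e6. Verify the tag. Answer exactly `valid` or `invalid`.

Key hex bytes b1 b1 05 e8 e6 is exactly B = 5 bytes: K' = b1 b1 05 e8 e6.
K' ⊕ ipad = 87 87 33 de d0; K' ⊕ opad = ed ed 59 b4 ba.
Inner hash: sum = 135+135+51+222+208+119+249 = 1119; mod 256 = 95 → 5f.
Outer hash (recomputed tag): sum = 237+237+89+180+186+95 = 1024; mod 256 = 0 → 00.
Recomputed tag = 00; claimed = 71 → mismatch.

invalid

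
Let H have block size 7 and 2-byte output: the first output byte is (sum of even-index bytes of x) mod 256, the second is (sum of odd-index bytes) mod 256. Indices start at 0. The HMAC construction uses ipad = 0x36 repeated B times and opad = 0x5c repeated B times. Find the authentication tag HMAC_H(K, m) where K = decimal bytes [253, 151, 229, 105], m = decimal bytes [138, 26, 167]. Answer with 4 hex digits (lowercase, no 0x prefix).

Key decimal bytes [253, 151, 229, 105] = fd 97 e5 69 is 4 bytes ≤ B = 7; zero-pad to 7 bytes: K' = fd 97 e5 69 00 00 00.
K' ⊕ ipad = cb a1 d3 5f 36 36 36.  K' ⊕ opad = a1 cb b9 35 5c 5c 5c.
Inner input = (K'⊕ipad) ∥ m = cb a1 d3 5f 36 36 36 ∥ 8a 1a a7.
Inner hash: even-index sum = 548 mod 256 = 36; odd-index sum = 615 mod 256 = 103 → 24 67.
Outer input = (K'⊕opad) ∥ inner = a1 cb b9 35 5c 5c 5c ∥ 24 67.
Outer hash (tag): even-index sum = 633 mod 256 = 121; odd-index sum = 384 mod 256 = 128 → 79 80.

7980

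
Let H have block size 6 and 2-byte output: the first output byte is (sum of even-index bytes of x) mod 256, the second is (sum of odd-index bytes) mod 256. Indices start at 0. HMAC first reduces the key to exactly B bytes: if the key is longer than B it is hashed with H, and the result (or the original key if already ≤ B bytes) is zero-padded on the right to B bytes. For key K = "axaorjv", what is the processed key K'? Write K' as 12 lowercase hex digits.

|K| = 7 > B = 6, so first hash the key.
H(K): even-index sum = 426 mod 256 = 170; odd-index sum = 337 mod 256 = 81 → aa 51.
Zero-pad H(K) = aa 51 to 6 bytes: K' = aa 51 00 00 00 00.

aa5100000000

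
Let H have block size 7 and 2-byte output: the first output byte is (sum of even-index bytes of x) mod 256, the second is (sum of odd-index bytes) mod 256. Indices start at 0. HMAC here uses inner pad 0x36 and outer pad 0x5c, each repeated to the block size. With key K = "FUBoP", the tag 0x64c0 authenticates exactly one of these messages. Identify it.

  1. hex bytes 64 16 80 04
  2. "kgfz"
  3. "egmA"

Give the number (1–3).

3

Key "FUBoP" = 46 55 42 6f 50 is 5 bytes ≤ B = 7; zero-pad to 7 bytes: K' = 46 55 42 6f 50 00 00.
K' ⊕ ipad = 70 63 74 59 66 36 36; K' ⊕ opad = 1a 09 1e 33 0c 5c 5c.
m1: inner = H(70 63 74 59 66 36 36 64 16 80 04) = 9a d6; tag = H(1a 09 1e 33 0c 5c 5c 9a d6) = 7632
m2: inner = H(70 63 74 59 66 36 36 6b 67 66 7a) = 61 c3; tag = H(1a 09 1e 33 0c 5c 5c 61 c3) = 63f9
m3: inner = H(70 63 74 59 66 36 36 65 67 6d 41) = 28 c4; tag = H(1a 09 1e 33 0c 5c 5c 28 c4) = 64c0 ← matches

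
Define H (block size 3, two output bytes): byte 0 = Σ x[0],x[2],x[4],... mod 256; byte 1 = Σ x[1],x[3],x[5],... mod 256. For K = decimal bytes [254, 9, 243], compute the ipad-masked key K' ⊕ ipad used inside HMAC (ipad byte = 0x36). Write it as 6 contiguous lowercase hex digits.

c83fc5

Key decimal bytes [254, 9, 243] = fe 09 f3 is exactly B = 3 bytes: K' = fe 09 f3.
XOR each byte with 0x36: fe⊕36=c8, 09⊕36=3f, f3⊕36=c5.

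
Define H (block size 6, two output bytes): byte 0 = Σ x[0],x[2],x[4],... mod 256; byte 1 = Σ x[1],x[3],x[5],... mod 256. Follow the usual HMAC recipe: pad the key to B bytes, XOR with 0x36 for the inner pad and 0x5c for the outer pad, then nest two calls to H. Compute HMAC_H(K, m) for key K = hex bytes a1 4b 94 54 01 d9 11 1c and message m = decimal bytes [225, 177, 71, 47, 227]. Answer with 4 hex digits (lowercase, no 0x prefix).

Key hex bytes a1 4b 94 54 01 d9 11 1c is 8 bytes > B = 6, so hash it first: H(key) = 47 94, then zero-pad to 6 bytes: K' = 47 94 00 00 00 00.
K' ⊕ ipad = 71 a2 36 36 36 36.  K' ⊕ opad = 1b c8 5c 5c 5c 5c.
Inner input = (K'⊕ipad) ∥ m = 71 a2 36 36 36 36 ∥ e1 b1 47 2f e3.
Inner hash: even-index sum = 744 mod 256 = 232; odd-index sum = 494 mod 256 = 238 → e8 ee.
Outer input = (K'⊕opad) ∥ inner = 1b c8 5c 5c 5c 5c ∥ e8 ee.
Outer hash (tag): even-index sum = 443 mod 256 = 187; odd-index sum = 622 mod 256 = 110 → bb 6e.

bb6e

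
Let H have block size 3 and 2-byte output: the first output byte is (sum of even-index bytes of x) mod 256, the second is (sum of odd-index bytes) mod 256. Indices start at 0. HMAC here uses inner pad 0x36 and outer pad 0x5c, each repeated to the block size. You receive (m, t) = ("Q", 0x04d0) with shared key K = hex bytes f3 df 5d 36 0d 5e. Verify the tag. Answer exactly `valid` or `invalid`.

Key hex bytes f3 df 5d 36 0d 5e is 6 bytes > B = 3, so hash it first: H(key) = 5d 73, then zero-pad to 3 bytes: K' = 5d 73 00.
K' ⊕ ipad = 6b 45 36; K' ⊕ opad = 01 2f 5c.
Inner hash: even-index sum = 161 mod 256 = 161; odd-index sum = 150 mod 256 = 150 → a1 96.
Outer hash (recomputed tag): even-index sum = 243 mod 256 = 243; odd-index sum = 208 mod 256 = 208 → f3 d0.
Recomputed tag = f3d0; claimed = 04d0 → mismatch.

invalid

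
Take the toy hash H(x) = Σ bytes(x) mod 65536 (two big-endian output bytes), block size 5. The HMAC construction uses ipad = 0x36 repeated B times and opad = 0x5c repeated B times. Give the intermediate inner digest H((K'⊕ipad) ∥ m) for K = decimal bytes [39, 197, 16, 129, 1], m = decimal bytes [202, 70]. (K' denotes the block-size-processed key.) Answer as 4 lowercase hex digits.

0328

Key decimal bytes [39, 197, 16, 129, 1] = 27 c5 10 81 01 is exactly B = 5 bytes: K' = 27 c5 10 81 01.
K' ⊕ ipad = 11 f3 26 b7 37.
Inner input = 11 f3 26 b7 37 ∥ ca 46.
Inner hash: sum = 17+243+38+183+55+202+70 = 808 → 03 28.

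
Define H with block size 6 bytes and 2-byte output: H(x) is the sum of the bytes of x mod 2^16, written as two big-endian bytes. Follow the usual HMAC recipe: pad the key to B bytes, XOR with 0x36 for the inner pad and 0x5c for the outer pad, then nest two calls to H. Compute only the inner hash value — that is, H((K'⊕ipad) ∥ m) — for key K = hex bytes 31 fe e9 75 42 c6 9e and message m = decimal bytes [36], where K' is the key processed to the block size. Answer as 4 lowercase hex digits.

0133

Key hex bytes 31 fe e9 75 42 c6 9e is 7 bytes > B = 6, so hash it first: H(key) = 04 33, then zero-pad to 6 bytes: K' = 04 33 00 00 00 00.
K' ⊕ ipad = 32 05 36 36 36 36.
Inner input = 32 05 36 36 36 36 ∥ 24.
Inner hash: sum = 50+5+54+54+54+54+36 = 307 → 01 33.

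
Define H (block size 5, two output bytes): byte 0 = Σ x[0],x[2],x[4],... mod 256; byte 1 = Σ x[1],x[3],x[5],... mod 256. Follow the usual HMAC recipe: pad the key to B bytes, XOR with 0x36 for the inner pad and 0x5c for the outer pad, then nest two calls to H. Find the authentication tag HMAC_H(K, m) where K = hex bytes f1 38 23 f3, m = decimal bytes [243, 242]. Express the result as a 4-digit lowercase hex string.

Key hex bytes f1 38 23 f3 is 4 bytes ≤ B = 5; zero-pad to 5 bytes: K' = f1 38 23 f3 00.
K' ⊕ ipad = c7 0e 15 c5 36.  K' ⊕ opad = ad 64 7f af 5c.
Inner input = (K'⊕ipad) ∥ m = c7 0e 15 c5 36 ∥ f3 f2.
Inner hash: even-index sum = 516 mod 256 = 4; odd-index sum = 454 mod 256 = 198 → 04 c6.
Outer input = (K'⊕opad) ∥ inner = ad 64 7f af 5c ∥ 04 c6.
Outer hash (tag): even-index sum = 590 mod 256 = 78; odd-index sum = 279 mod 256 = 23 → 4e 17.

4e17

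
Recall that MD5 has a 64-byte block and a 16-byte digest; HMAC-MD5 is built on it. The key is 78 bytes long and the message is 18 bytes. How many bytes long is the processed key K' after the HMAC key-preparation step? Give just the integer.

Key is 78 > 64 bytes, so it is hashed to 16 bytes then zero-padded to 64: |K'| = 64.

64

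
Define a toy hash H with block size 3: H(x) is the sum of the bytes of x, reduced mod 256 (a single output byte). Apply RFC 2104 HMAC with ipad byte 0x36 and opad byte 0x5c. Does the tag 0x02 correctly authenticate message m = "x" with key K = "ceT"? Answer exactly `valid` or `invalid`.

Key "ceT" = 63 65 54 is exactly B = 3 bytes: K' = 63 65 54.
K' ⊕ ipad = 55 53 62; K' ⊕ opad = 3f 39 08.
Inner hash: sum = 85+83+98+120 = 386; mod 256 = 130 → 82.
Outer hash (recomputed tag): sum = 63+57+8+130 = 258; mod 256 = 2 → 02.
Recomputed tag = 02; claimed = 02 → match.

valid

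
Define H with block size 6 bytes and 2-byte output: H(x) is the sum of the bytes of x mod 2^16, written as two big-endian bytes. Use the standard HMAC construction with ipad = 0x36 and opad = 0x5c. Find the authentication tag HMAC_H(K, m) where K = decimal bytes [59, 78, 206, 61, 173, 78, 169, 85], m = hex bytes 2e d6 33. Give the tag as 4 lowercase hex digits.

Key decimal bytes [59, 78, 206, 61, 173, 78, 169, 85] = 3b 4e ce 3d ad 4e a9 55 is 8 bytes > B = 6, so hash it first: H(key) = 03 8d, then zero-pad to 6 bytes: K' = 03 8d 00 00 00 00.
K' ⊕ ipad = 35 bb 36 36 36 36.  K' ⊕ opad = 5f d1 5c 5c 5c 5c.
Inner input = (K'⊕ipad) ∥ m = 35 bb 36 36 36 36 ∥ 2e d6 33.
Inner hash: sum = 53+187+54+54+54+54+46+214+51 = 767 → 02 ff.
Outer input = (K'⊕opad) ∥ inner = 5f d1 5c 5c 5c 5c ∥ 02 ff.
Outer hash (tag): sum = 95+209+92+92+92+92+2+255 = 929 → 03 a1.

03a1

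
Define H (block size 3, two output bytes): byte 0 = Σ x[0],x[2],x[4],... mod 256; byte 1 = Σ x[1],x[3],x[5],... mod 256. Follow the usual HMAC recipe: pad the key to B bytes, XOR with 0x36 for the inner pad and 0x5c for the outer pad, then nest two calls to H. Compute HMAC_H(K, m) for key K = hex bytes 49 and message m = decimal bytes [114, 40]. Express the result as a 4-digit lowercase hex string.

Key hex bytes 49 is 1 byte ≤ B = 3; zero-pad to 3 bytes: K' = 49 00 00.
K' ⊕ ipad = 7f 36 36.  K' ⊕ opad = 15 5c 5c.
Inner input = (K'⊕ipad) ∥ m = 7f 36 36 ∥ 72 28.
Inner hash: even-index sum = 221 mod 256 = 221; odd-index sum = 168 mod 256 = 168 → dd a8.
Outer input = (K'⊕opad) ∥ inner = 15 5c 5c ∥ dd a8.
Outer hash (tag): even-index sum = 281 mod 256 = 25; odd-index sum = 313 mod 256 = 57 → 19 39.

1939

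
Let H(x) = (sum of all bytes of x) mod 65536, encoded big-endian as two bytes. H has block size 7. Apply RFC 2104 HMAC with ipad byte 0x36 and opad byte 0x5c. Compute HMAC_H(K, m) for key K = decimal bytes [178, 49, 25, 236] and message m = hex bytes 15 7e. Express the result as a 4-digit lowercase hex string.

Key decimal bytes [178, 49, 25, 236] = b2 31 19 ec is 4 bytes ≤ B = 7; zero-pad to 7 bytes: K' = b2 31 19 ec 00 00 00.
K' ⊕ ipad = 84 07 2f da 36 36 36.  K' ⊕ opad = ee 6d 45 b0 5c 5c 5c.
Inner input = (K'⊕ipad) ∥ m = 84 07 2f da 36 36 36 ∥ 15 7e.
Inner hash: sum = 132+7+47+218+54+54+54+21+126 = 713 → 02 c9.
Outer input = (K'⊕opad) ∥ inner = ee 6d 45 b0 5c 5c 5c ∥ 02 c9.
Outer hash (tag): sum = 238+109+69+176+92+92+92+2+201 = 1071 → 04 2f.

042f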